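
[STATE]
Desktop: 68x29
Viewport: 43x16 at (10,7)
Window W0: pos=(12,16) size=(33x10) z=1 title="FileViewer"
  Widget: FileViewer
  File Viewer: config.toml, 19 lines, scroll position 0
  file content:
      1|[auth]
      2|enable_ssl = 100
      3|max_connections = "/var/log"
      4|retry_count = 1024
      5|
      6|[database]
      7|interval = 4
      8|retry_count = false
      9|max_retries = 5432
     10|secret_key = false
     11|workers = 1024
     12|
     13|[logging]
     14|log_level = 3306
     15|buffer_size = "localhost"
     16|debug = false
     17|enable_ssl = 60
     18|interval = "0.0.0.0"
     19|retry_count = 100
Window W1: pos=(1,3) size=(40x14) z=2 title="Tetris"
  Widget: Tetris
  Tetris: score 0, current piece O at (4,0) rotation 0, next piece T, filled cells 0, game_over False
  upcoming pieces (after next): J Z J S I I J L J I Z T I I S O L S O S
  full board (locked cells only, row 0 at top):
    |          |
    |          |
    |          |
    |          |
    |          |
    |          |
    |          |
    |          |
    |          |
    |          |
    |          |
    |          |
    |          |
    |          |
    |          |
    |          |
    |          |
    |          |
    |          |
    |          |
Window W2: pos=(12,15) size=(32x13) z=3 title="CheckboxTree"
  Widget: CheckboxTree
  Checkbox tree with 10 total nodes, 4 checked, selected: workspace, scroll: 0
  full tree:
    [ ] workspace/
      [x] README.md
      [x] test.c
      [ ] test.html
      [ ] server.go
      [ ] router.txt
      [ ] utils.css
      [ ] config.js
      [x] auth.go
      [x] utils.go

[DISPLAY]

  │ ▒                         ┃            
  │▒▒▒                        ┃            
  │                           ┃            
  │                           ┃            
  │                           ┃            
  │Score:                     ┃            
  │0                          ┃            
  │                           ┃            
  ┏━━━━━━━━━━━━━━━━━━━━━━━━━━━━━━┓         
━━┃ CheckboxTree                 ┃┓        
  ┠──────────────────────────────┨┃        
  ┃>[-] workspace/               ┃┨        
  ┃   [x] README.md              ┃┃        
  ┃   [x] test.c                 ┃┃        
  ┃   [ ] test.html              ┃┃        
  ┃   [ ] server.go              ┃┃        


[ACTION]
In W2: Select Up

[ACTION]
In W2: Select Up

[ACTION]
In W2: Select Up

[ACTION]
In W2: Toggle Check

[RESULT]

  │ ▒                         ┃            
  │▒▒▒                        ┃            
  │                           ┃            
  │                           ┃            
  │                           ┃            
  │Score:                     ┃            
  │0                          ┃            
  │                           ┃            
  ┏━━━━━━━━━━━━━━━━━━━━━━━━━━━━━━┓         
━━┃ CheckboxTree                 ┃┓        
  ┠──────────────────────────────┨┃        
  ┃>[x] workspace/               ┃┨        
  ┃   [x] README.md              ┃┃        
  ┃   [x] test.c                 ┃┃        
  ┃   [x] test.html              ┃┃        
  ┃   [x] server.go              ┃┃        


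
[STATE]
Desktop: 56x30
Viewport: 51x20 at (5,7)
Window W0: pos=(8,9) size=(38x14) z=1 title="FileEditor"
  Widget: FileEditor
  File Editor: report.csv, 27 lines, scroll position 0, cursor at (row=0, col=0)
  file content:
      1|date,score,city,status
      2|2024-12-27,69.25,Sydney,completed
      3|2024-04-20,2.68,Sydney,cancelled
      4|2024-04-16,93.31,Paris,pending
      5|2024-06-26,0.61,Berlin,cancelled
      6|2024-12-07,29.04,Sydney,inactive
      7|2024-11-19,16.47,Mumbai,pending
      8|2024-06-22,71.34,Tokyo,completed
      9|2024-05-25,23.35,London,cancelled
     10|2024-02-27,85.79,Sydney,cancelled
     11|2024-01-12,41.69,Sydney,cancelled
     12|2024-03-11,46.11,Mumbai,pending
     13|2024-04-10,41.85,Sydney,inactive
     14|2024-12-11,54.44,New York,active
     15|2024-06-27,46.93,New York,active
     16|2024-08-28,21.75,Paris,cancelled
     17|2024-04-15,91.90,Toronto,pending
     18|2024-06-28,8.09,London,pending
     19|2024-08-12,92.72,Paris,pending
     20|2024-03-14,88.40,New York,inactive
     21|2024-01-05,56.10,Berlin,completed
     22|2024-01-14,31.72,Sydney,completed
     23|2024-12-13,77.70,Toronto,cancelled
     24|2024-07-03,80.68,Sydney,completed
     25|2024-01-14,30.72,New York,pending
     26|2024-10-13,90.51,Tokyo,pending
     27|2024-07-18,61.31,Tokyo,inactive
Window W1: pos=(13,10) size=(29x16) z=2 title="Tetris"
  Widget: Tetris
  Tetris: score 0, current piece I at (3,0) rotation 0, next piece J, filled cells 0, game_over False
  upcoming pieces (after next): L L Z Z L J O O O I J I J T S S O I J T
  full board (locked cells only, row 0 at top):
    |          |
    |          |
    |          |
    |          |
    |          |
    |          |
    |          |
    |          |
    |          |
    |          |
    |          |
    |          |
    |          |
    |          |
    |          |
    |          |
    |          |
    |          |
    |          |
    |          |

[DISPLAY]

                                                   
                                                   
   ┏━━━━━━━━━━━━━━━━━━━━━━━━━━━━━━━━━━━━┓          
   ┃ Fil┏━━━━━━━━━━━━━━━━━━━━━━━━━━━┓   ┃          
   ┠────┃ Tetris                    ┃───┨          
   ┃█ate┠───────────────────────────┨  ▲┃          
   ┃2024┃          │Next:           ┃  █┃          
   ┃2024┃          │█               ┃  ░┃          
   ┃2024┃          │███             ┃  ░┃          
   ┃2024┃          │                ┃  ░┃          
   ┃2024┃          │                ┃  ░┃          
   ┃2024┃          │                ┃  ░┃          
   ┃2024┃          │Score:          ┃  ░┃          
   ┃2024┃          │0               ┃  ░┃          
   ┃2024┃          │                ┃  ▼┃          
   ┗━━━━┃          │                ┃━━━┛          
        ┃          │                ┃              
        ┃          │                ┃              
        ┗━━━━━━━━━━━━━━━━━━━━━━━━━━━┛              
                                                   


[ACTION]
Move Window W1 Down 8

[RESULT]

                                                   
                                                   
   ┏━━━━━━━━━━━━━━━━━━━━━━━━━━━━━━━━━━━━┓          
   ┃ FileEditor                         ┃          
   ┠────────────────────────────────────┨          
   ┃█ate,score,city,status             ▲┃          
   ┃2024-12-27,69.25,Sydney,completed  █┃          
   ┃2024┏━━━━━━━━━━━━━━━━━━━━━━━━━━━┓  ░┃          
   ┃2024┃ Tetris                    ┃  ░┃          
   ┃2024┠───────────────────────────┨  ░┃          
   ┃2024┃          │Next:           ┃  ░┃          
   ┃2024┃          │█               ┃  ░┃          
   ┃2024┃          │███             ┃  ░┃          
   ┃2024┃          │                ┃  ░┃          
   ┃2024┃          │                ┃  ▼┃          
   ┗━━━━┃          │                ┃━━━┛          
        ┃          │Score:          ┃              
        ┃          │0               ┃              
        ┃          │                ┃              
        ┃          │                ┃              


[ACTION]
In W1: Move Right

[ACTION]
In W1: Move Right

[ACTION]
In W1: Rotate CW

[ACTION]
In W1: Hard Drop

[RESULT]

                                                   
                                                   
   ┏━━━━━━━━━━━━━━━━━━━━━━━━━━━━━━━━━━━━┓          
   ┃ FileEditor                         ┃          
   ┠────────────────────────────────────┨          
   ┃█ate,score,city,status             ▲┃          
   ┃2024-12-27,69.25,Sydney,completed  █┃          
   ┃2024┏━━━━━━━━━━━━━━━━━━━━━━━━━━━┓  ░┃          
   ┃2024┃ Tetris                    ┃  ░┃          
   ┃2024┠───────────────────────────┨  ░┃          
   ┃2024┃          │Next:           ┃  ░┃          
   ┃2024┃          │  ▒             ┃  ░┃          
   ┃2024┃          │▒▒▒             ┃  ░┃          
   ┃2024┃          │                ┃  ░┃          
   ┃2024┃          │                ┃  ▼┃          
   ┗━━━━┃          │                ┃━━━┛          
        ┃          │Score:          ┃              
        ┃          │0               ┃              
        ┃     █    │                ┃              
        ┃     █    │                ┃              


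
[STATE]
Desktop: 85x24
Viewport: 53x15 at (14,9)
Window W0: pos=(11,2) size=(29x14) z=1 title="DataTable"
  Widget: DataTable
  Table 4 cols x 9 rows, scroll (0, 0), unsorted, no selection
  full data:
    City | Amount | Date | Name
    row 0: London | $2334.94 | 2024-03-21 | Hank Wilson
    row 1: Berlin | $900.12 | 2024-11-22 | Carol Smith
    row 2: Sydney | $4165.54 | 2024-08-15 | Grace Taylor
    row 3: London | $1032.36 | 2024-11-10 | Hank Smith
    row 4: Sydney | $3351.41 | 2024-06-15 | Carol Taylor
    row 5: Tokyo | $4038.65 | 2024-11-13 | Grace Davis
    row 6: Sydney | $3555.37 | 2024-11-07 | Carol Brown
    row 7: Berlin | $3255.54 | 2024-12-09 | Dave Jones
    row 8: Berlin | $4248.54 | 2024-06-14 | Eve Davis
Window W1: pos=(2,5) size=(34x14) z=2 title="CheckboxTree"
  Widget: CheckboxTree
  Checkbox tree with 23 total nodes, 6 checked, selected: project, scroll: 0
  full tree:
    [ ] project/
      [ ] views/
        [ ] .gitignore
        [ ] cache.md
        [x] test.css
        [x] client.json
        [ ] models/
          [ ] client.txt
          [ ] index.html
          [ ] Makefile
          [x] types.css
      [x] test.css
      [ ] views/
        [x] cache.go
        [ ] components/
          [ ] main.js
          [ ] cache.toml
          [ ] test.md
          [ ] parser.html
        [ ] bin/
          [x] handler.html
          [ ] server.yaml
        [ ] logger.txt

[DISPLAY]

s/                   ┃15│┃                           
itignore             ┃10│┃                           
che.md               ┃15│┃                           
st.css               ┃13│┃                           
ient.json            ┃07│┃                           
dels/                ┃09│┃                           
client.txt           ┃━━━┛                           
index.html           ┃                               
Makefile             ┃                               
━━━━━━━━━━━━━━━━━━━━━┛                               
                                                     
                                                     
                                                     
                                                     
                                                     


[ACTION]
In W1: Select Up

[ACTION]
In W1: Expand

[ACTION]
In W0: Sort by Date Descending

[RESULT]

s/                   ┃13│┃                           
itignore             ┃10│┃                           
che.md               ┃07│┃                           
st.css               ┃15│┃                           
ient.json            ┃15│┃                           
dels/                ┃14│┃                           
client.txt           ┃━━━┛                           
index.html           ┃                               
Makefile             ┃                               
━━━━━━━━━━━━━━━━━━━━━┛                               
                                                     
                                                     
                                                     
                                                     
                                                     


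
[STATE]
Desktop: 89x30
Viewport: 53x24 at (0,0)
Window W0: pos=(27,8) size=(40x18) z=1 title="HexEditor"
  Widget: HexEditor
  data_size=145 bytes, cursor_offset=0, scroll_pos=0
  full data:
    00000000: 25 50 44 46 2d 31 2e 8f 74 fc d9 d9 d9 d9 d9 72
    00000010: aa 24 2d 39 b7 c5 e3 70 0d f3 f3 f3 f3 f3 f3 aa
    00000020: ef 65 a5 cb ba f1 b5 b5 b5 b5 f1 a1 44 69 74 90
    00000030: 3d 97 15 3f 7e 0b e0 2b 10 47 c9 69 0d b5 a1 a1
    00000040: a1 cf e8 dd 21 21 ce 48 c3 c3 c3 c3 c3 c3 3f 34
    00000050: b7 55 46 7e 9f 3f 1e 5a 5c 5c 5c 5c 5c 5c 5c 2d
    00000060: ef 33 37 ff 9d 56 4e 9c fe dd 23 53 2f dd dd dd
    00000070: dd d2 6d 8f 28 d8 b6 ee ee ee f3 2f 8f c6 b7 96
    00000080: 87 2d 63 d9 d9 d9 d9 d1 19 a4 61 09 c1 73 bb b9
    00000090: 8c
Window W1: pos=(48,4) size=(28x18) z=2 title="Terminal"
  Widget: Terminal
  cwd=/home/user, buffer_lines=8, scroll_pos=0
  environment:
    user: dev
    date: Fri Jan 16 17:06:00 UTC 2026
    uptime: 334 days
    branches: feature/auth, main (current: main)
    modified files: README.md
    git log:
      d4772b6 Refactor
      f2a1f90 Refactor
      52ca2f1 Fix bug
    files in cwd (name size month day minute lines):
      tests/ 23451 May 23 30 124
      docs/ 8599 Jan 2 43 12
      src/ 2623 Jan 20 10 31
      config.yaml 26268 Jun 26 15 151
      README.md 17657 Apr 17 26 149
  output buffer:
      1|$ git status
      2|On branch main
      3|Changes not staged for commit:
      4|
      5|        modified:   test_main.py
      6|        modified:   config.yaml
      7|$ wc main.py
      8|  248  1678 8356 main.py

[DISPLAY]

                                                     
                                                     
                                                     
                                                     
                                                ┏━━━━
                                                ┃ Ter
                                                ┠────
                                                ┃$ gi
                           ┏━━━━━━━━━━━━━━━━━━━━┃On b
                           ┃ HexEditor          ┃Chan
                           ┠────────────────────┃    
                           ┃00000000  25 50 44 4┃    
                           ┃00000010  aa 24 2d 3┃    
                           ┃00000020  ef 65 a5 c┃$ wc
                           ┃00000030  3d 97 15 3┃  24
                           ┃00000040  a1 cf e8 d┃$ █ 
                           ┃00000050  b7 55 46 7┃    
                           ┃00000060  ef 33 37 f┃    
                           ┃00000070  dd d2 6d 8┃    
                           ┃00000080  87 2d 63 d┃    
                           ┃00000090  8c        ┃    
                           ┃                    ┗━━━━
                           ┃                         
                           ┃                         


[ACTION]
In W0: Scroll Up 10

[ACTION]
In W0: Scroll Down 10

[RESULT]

                                                     
                                                     
                                                     
                                                     
                                                ┏━━━━
                                                ┃ Ter
                                                ┠────
                                                ┃$ gi
                           ┏━━━━━━━━━━━━━━━━━━━━┃On b
                           ┃ HexEditor          ┃Chan
                           ┠────────────────────┃    
                           ┃00000090  8c        ┃    
                           ┃                    ┃    
                           ┃                    ┃$ wc
                           ┃                    ┃  24
                           ┃                    ┃$ █ 
                           ┃                    ┃    
                           ┃                    ┃    
                           ┃                    ┃    
                           ┃                    ┃    
                           ┃                    ┃    
                           ┃                    ┗━━━━
                           ┃                         
                           ┃                         


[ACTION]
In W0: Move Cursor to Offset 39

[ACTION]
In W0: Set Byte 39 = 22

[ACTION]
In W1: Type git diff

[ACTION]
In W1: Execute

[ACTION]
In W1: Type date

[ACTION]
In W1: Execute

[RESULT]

                                                     
                                                     
                                                     
                                                     
                                                ┏━━━━
                                                ┃ Ter
                                                ┠────
                                                ┃    
                           ┏━━━━━━━━━━━━━━━━━━━━┃    
                           ┃ HexEditor          ┃$ wc
                           ┠────────────────────┃  24
                           ┃00000090  8c        ┃$ gi
                           ┃                    ┃diff
                           ┃                    ┃--- 
                           ┃                    ┃+++ 
                           ┃                    ┃@@ -
                           ┃                    ┃+# u
                           ┃                    ┃ imp
                           ┃                    ┃$ da
                           ┃                    ┃Fri 
                           ┃                    ┃$ █ 
                           ┃                    ┗━━━━
                           ┃                         
                           ┃                         


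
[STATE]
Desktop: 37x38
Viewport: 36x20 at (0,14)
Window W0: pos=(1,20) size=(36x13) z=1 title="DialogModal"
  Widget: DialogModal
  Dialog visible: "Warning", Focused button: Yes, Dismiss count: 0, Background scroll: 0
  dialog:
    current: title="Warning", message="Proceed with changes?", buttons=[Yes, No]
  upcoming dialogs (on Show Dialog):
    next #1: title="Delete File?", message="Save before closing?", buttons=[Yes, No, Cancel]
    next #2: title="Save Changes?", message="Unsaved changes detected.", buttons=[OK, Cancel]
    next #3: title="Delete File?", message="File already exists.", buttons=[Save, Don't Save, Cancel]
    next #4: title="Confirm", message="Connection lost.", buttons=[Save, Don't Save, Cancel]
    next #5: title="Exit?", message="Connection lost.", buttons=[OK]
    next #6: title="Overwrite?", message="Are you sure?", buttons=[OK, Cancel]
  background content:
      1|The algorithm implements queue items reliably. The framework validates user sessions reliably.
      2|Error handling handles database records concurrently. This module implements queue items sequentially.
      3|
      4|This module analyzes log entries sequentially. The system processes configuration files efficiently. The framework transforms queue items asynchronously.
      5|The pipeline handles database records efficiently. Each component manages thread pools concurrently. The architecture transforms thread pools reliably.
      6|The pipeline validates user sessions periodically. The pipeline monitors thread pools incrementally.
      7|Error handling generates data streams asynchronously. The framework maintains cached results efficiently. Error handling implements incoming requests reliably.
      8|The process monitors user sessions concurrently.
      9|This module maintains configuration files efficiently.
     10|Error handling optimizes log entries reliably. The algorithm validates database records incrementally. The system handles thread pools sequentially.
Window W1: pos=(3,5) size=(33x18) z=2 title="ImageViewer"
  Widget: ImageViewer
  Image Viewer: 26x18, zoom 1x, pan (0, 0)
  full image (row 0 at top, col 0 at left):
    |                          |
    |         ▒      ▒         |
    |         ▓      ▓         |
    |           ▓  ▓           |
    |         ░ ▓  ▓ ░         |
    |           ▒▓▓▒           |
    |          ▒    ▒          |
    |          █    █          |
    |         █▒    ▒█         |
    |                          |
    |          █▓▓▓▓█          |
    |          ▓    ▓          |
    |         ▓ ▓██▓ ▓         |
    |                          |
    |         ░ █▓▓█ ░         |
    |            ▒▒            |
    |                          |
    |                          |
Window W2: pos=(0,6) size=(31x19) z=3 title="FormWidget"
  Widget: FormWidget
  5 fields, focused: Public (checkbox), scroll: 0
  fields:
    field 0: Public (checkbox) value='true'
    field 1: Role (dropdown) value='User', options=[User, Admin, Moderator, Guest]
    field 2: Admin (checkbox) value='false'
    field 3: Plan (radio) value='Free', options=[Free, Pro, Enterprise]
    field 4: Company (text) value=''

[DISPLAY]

┃                             ┃    ┃
┃                             ┃    ┃
┃                             ┃    ┃
┃                             ┃    ┃
┃                             ┃    ┃
┃                             ┃    ┃
┃                             ┃    ┃
┃                             ┃    ┃
┃                             ┃━━━━┛
┃                             ┃e ite
┗━━━━━━━━━━━━━━━━━━━━━━━━━━━━━┛se re
 ┃    ┌───────────────────────┐     
 ┃This│        Warning        │ies s
 ┃The │ Proceed with changes? │ reco
 ┃The │       [Yes]  No       │essio
 ┃Erro└───────────────────────┘ stre
 ┃The process monitors user sessions
 ┃This module maintains configuratio
 ┗━━━━━━━━━━━━━━━━━━━━━━━━━━━━━━━━━━
                                    


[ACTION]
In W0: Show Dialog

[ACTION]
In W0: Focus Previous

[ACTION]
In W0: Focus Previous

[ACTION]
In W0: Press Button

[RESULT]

┃                             ┃    ┃
┃                             ┃    ┃
┃                             ┃    ┃
┃                             ┃    ┃
┃                             ┃    ┃
┃                             ┃    ┃
┃                             ┃    ┃
┃                             ┃    ┃
┃                             ┃━━━━┛
┃                             ┃e ite
┗━━━━━━━━━━━━━━━━━━━━━━━━━━━━━┛se re
 ┃                                  
 ┃This module analyzes log entries s
 ┃The pipeline handles database reco
 ┃The pipeline validates user sessio
 ┃Error handling generates data stre
 ┃The process monitors user sessions
 ┃This module maintains configuratio
 ┗━━━━━━━━━━━━━━━━━━━━━━━━━━━━━━━━━━
                                    


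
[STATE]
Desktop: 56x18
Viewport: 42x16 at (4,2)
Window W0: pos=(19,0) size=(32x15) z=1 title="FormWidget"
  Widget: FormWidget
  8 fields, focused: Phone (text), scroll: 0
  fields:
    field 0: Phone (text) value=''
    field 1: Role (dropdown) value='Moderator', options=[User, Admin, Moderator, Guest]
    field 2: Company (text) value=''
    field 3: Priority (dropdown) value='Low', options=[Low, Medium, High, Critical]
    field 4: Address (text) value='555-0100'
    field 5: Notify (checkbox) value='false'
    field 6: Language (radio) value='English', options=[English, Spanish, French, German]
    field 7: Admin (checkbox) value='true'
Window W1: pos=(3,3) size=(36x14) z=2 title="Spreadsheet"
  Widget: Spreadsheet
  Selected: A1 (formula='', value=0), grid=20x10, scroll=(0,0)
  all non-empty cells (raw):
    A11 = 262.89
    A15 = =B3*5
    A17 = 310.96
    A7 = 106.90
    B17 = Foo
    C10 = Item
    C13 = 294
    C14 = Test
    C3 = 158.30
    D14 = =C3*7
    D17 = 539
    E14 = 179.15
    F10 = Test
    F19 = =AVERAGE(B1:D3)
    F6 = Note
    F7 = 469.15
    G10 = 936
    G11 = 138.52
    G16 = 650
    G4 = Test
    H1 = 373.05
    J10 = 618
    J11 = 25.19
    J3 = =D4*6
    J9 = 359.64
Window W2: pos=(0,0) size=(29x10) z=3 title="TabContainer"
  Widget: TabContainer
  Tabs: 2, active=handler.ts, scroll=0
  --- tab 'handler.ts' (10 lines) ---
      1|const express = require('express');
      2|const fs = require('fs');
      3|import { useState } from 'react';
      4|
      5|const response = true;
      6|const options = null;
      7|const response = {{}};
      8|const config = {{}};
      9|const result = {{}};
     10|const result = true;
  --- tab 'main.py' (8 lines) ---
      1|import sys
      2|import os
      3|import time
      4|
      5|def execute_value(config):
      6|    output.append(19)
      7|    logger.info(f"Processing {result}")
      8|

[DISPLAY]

────────────────────────┨─────────────────
ndler.ts]│ main.py      ┃━━━━━━━━━┓       
────────────────────────┃         ┃rator  
st express = require('ex┃─────────┨       
st fs = require('fs');  ┃         ┃       
ort { useState } from 'r┃      D  ┃0100   
                        ┃---------┃       
━━━━━━━━━━━━━━━━━━━━━━━━┛  0      ┃nglish 
  2        0       0       0      ┃       
  3        0       0  158.30      ┃       
  4        0       0       0      ┃       
  5        0       0       0      ┃       
  6        0       0       0      ┃━━━━━━━
  7   106.90       0       0      ┃       
━━━━━━━━━━━━━━━━━━━━━━━━━━━━━━━━━━┛       
                                          


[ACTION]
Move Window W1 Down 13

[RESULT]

────────────────────────┨─────────────────
ndler.ts]│ main.py      ┃     [           
────────────────────────┃━━━━━━━━━┓rator  
st express = require('ex┃         ┃       
st fs = require('fs');  ┃─────────┨       
ort { useState } from 'r┃         ┃0100   
                        ┃      D  ┃       
━━━━━━━━━━━━━━━━━━━━━━━━┛---------┃nglish 
  1      [0]       0       0      ┃       
  2        0       0       0      ┃       
  3        0       0  158.30      ┃       
  4        0       0       0      ┃       
  5        0       0       0      ┃━━━━━━━
  6        0       0       0      ┃       
  7   106.90       0       0      ┃       
━━━━━━━━━━━━━━━━━━━━━━━━━━━━━━━━━━┛       


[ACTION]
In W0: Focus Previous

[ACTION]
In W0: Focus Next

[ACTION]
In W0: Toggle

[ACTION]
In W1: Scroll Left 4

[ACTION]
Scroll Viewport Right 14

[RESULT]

──────────────┨─────────────────────┨     
 main.py      ┃     [              ]┃     
──────────────┃━━━━━━━━━┓rator    ▼]┃     
 = require('ex┃         ┃          ]┃     
quire('fs');  ┃─────────┨         ▼]┃     
tate } from 'r┃         ┃0100      ]┃     
              ┃      D  ┃           ┃     
━━━━━━━━━━━━━━┛---------┃nglish  ( )┃     
0]       0       0      ┃           ┃     
 0       0       0      ┃           ┃     
 0       0  158.30      ┃           ┃     
 0       0       0      ┃           ┃     
 0       0       0      ┃━━━━━━━━━━━┛     
 0       0       0      ┃                 
90       0       0      ┃                 
━━━━━━━━━━━━━━━━━━━━━━━━┛                 


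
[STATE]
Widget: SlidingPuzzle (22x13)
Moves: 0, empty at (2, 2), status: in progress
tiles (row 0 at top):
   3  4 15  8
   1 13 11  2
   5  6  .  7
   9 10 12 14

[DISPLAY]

┌────┬────┬────┬────┐ 
│  3 │  4 │ 15 │  8 │ 
├────┼────┼────┼────┤ 
│  1 │ 13 │ 11 │  2 │ 
├────┼────┼────┼────┤ 
│  5 │  6 │    │  7 │ 
├────┼────┼────┼────┤ 
│  9 │ 10 │ 12 │ 14 │ 
└────┴────┴────┴────┘ 
Moves: 0              
                      
                      
                      


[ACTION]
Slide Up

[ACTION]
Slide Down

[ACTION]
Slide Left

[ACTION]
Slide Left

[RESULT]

┌────┬────┬────┬────┐ 
│  3 │  4 │ 15 │  8 │ 
├────┼────┼────┼────┤ 
│  1 │ 13 │ 11 │  2 │ 
├────┼────┼────┼────┤ 
│  5 │  6 │  7 │    │ 
├────┼────┼────┼────┤ 
│  9 │ 10 │ 12 │ 14 │ 
└────┴────┴────┴────┘ 
Moves: 3              
                      
                      
                      


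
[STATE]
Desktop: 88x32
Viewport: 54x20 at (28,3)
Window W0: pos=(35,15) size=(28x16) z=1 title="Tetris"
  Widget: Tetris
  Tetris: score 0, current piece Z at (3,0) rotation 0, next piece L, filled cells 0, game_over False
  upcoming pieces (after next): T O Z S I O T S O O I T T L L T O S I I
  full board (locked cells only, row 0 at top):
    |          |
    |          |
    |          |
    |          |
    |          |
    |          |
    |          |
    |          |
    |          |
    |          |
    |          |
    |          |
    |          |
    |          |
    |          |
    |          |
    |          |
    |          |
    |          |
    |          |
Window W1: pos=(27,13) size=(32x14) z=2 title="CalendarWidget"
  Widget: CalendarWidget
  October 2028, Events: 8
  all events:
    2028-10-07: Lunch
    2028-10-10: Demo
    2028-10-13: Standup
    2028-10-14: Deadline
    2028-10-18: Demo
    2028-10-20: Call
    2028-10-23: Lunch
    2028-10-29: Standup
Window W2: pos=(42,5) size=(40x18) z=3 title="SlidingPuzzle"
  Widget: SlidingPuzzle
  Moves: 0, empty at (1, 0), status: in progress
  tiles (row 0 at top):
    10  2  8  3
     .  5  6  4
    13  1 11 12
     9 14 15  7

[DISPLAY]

                                                      
                                                      
              ┏━━━━━━━━━━━━━━━━━━━━━━━━━━━━━━━━━━━━━━┓
              ┃ SlidingPuzzle                        ┃
              ┠──────────────────────────────────────┨
              ┃┌────┬────┬────┬────┐                 ┃
              ┃│ 10 │  2 │  8 │  3 │                 ┃
              ┃├────┼────┼────┼────┤                 ┃
              ┃│    │  5 │  6 │  4 │                 ┃
              ┃├────┼────┼────┼────┤                 ┃
━━━━━━━━━━━━━━┃│ 13 │  1 │ 11 │ 12 │                 ┃
 CalendarWidge┃├────┼────┼────┼────┤                 ┃
──────────────┃│  9 │ 14 │ 15 │  7 │                 ┃
         Octob┃└────┴────┴────┴────┘                 ┃
Mo Tu We Th Fr┃Moves: 0                              ┃
              ┃                                      ┃
 2  3  4  5  6┃                                      ┃
 9 10* 11 12 1┃                                      ┃
16 17 18* 19 2┃                                      ┃
23* 24 25 26 2┗━━━━━━━━━━━━━━━━━━━━━━━━━━━━━━━━━━━━━━┛


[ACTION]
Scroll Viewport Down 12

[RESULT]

              ┃├────┼────┼────┼────┤                 ┃
━━━━━━━━━━━━━━┃│ 13 │  1 │ 11 │ 12 │                 ┃
 CalendarWidge┃├────┼────┼────┼────┤                 ┃
──────────────┃│  9 │ 14 │ 15 │  7 │                 ┃
         Octob┃└────┴────┴────┴────┘                 ┃
Mo Tu We Th Fr┃Moves: 0                              ┃
              ┃                                      ┃
 2  3  4  5  6┃                                      ┃
 9 10* 11 12 1┃                                      ┃
16 17 18* 19 2┃                                      ┃
23* 24 25 26 2┗━━━━━━━━━━━━━━━━━━━━━━━━━━━━━━━━━━━━━━┛
30 31                         ┃   ┃                   
                              ┃   ┃                   
                              ┃   ┃                   
━━━━━━━━━━━━━━━━━━━━━━━━━━━━━━┛   ┃                   
       ┃          │               ┃                   
       ┃          │               ┃                   
       ┃          │               ┃                   
       ┗━━━━━━━━━━━━━━━━━━━━━━━━━━┛                   
                                                      


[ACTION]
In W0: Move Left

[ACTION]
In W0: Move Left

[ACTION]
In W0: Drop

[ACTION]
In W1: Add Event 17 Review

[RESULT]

              ┃├────┼────┼────┼────┤                 ┃
━━━━━━━━━━━━━━┃│ 13 │  1 │ 11 │ 12 │                 ┃
 CalendarWidge┃├────┼────┼────┼────┤                 ┃
──────────────┃│  9 │ 14 │ 15 │  7 │                 ┃
         Octob┃└────┴────┴────┴────┘                 ┃
Mo Tu We Th Fr┃Moves: 0                              ┃
              ┃                                      ┃
 2  3  4  5  6┃                                      ┃
 9 10* 11 12 1┃                                      ┃
16 17* 18* 19 ┃                                      ┃
23* 24 25 26 2┗━━━━━━━━━━━━━━━━━━━━━━━━━━━━━━━━━━━━━━┛
30 31                         ┃   ┃                   
                              ┃   ┃                   
                              ┃   ┃                   
━━━━━━━━━━━━━━━━━━━━━━━━━━━━━━┛   ┃                   
       ┃          │               ┃                   
       ┃          │               ┃                   
       ┃          │               ┃                   
       ┗━━━━━━━━━━━━━━━━━━━━━━━━━━┛                   
                                                      


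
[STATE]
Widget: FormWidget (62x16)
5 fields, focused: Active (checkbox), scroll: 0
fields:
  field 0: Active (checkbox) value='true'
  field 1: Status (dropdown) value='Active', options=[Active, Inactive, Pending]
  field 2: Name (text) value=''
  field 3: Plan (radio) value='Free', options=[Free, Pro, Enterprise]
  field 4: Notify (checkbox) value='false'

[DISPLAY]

> Active:     [x]                                             
  Status:     [Active                                       ▼]
  Name:       [                                              ]
  Plan:       (●) Free  ( ) Pro  ( ) Enterprise               
  Notify:     [ ]                                             
                                                              
                                                              
                                                              
                                                              
                                                              
                                                              
                                                              
                                                              
                                                              
                                                              
                                                              


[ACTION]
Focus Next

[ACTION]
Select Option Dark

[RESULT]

  Active:     [x]                                             
> Status:     [Active                                       ▼]
  Name:       [                                              ]
  Plan:       (●) Free  ( ) Pro  ( ) Enterprise               
  Notify:     [ ]                                             
                                                              
                                                              
                                                              
                                                              
                                                              
                                                              
                                                              
                                                              
                                                              
                                                              
                                                              


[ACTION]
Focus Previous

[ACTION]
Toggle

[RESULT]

> Active:     [ ]                                             
  Status:     [Active                                       ▼]
  Name:       [                                              ]
  Plan:       (●) Free  ( ) Pro  ( ) Enterprise               
  Notify:     [ ]                                             
                                                              
                                                              
                                                              
                                                              
                                                              
                                                              
                                                              
                                                              
                                                              
                                                              
                                                              
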